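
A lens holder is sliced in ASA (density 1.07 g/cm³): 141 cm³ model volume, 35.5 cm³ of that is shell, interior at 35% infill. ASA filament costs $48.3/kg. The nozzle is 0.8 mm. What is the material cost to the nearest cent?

Interior volume: 141 − 35.5 → 105.5 cm³.
Infill deposited = 0.35 × 105.5 = 36.925 cm³.
Deposited volume = 35.5 + 36.925 = 72.425 cm³.
Mass = 72.425 × 1.07, so 77.49475 g.
Cost = 77.49475 g / 1000 × $48.3/kg = $3.74.

$3.74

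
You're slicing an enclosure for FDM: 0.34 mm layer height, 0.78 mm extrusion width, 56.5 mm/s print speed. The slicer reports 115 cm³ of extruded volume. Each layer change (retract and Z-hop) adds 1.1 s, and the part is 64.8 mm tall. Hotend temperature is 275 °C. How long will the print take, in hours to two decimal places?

Line area = 0.34 × 0.78 = 0.2652 mm².
Toolpath length = 115 cm³ / 0.2652 mm² = 115000 / 0.2652 = 433635 mm.
Extrusion time = 433635 / 56.5, so 7675 s.
Layers = ⌈64.8/0.34⌉ = 191.
Non-print overhead: 191 × 1.1 → 210.1 s.
Total = 7675 + 210.1 = 7885.1 s = 2.19 hours.

2.19 hours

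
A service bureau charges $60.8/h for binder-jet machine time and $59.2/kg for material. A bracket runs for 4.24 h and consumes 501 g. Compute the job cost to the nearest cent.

$287.45

Time charge: 60.8 × 4.24 → $257.792.
Material charge = 59.2 × 501/1000 = $29.6592.
Total = 257.792 + 29.6592 = 287.4512 ≈ $287.45.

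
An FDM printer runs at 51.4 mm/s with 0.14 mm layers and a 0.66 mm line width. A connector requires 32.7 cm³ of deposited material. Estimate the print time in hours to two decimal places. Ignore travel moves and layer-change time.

Extrusion cross-section = 0.14 × 0.66 = 0.0924 mm².
Toolpath length = 32.7 cm³ / 0.0924 mm² = 32700 / 0.0924 = 353896.1 mm.
Time extruding: 353896.1 / 51.4 → 6885.1 s.
6885.1 s = 1.91 hours.

1.91 hours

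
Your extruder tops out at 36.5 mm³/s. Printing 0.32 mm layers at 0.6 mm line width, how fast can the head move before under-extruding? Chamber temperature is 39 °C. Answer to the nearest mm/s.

190 mm/s

Extrusion cross-section = 0.32 × 0.6 = 0.192 mm².
v_max = Q/A = 36.5/0.192 = 190.10 mm/s → 190 mm/s.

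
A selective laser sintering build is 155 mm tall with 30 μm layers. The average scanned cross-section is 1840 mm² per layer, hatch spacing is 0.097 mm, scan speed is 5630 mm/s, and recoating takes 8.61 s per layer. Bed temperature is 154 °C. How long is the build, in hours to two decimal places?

Number of layers: 155 / 0.03 → 5167 (rounded up).
Scan path per layer: 1840 / 0.097 → 18969.1 mm.
Laser time per layer = 18969.1 / 5630, so 3.3693 s.
Time per layer = 3.3693 + 8.61 = 11.9793 s.
Build time = 5167 × 11.9793 = 61897.0431 s = 17.19 hours.

17.19 hours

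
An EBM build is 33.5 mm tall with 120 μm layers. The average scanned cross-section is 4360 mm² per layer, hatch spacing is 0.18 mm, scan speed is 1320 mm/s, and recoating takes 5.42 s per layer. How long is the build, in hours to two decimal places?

Layers = ⌈33.5/0.12⌉ = 280.
Scan path per layer = 4360 / 0.18, so 24222.2 mm.
Scan time per layer = 24222.2 / 1320 = 18.3502 s.
Per-layer time = 18.3502 + 5.42 = 23.7702 s.
Build time = 280 × 23.7702 = 6655.656 s = 1.85 hours.

1.85 hours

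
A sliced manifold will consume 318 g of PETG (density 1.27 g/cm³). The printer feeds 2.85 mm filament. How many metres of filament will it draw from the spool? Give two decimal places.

Volume = 318 g / 1.27 g·cm⁻³ = 250.3937 cm³ = 250393.7 mm³.
Cross-section of 2.85 mm filament: π·(2.85/2)² = 6.3794 mm².
L = V/A = 250393.7/6.3794 = 39250.35 mm → 39.25 m.

39.25 m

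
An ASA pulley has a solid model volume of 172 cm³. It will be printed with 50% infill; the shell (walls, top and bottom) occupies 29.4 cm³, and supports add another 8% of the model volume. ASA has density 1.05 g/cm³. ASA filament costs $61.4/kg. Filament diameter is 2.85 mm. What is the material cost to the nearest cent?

$7.38

Interior volume = 172 − 29.4 = 142.6 cm³.
Deposited infill = 0.50 × 142.6 = 71.3 cm³.
Support: 0.08 × 172 → 13.76 cm³.
Deposited volume = 29.4 + 71.3 + 13.76 = 114.46 cm³.
Mass = 114.46 × 1.05 = 120.183 g.
At $61.4/kg: 120.183/1000 × 61.4 = $7.38.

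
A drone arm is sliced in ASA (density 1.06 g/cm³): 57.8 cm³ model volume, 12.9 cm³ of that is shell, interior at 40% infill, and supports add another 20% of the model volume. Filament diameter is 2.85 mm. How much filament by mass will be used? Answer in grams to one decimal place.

Volume inside the shell = 57.8 − 12.9, so 44.9 cm³.
Infill deposited = 0.40 × 44.9 = 17.96 cm³.
Support = 0.20 × 57.8 = 11.56 cm³.
Total extruded: 12.9 + 17.96 + 11.56 → 42.42 cm³.
Mass = 42.42 × 1.06, so 44.9652 g.

45.0 g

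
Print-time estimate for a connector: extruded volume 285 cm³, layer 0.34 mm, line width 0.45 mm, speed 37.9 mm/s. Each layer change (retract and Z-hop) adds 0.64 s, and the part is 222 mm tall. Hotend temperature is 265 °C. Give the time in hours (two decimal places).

Bead cross-section = 0.34 × 0.45, so 0.153 mm².
Path length: 285000 mm³ / 0.153 mm² → 1862745.1 mm.
Time extruding = 1862745.1 / 37.9, so 49148.9 s.
Layers = ⌈222/0.34⌉ = 653.
Z-hop total: 653 × 0.64 → 417.92 s.
Altogether 49148.9 + 417.92 = 49566.82 s, i.e. 13.77 hours.

13.77 hours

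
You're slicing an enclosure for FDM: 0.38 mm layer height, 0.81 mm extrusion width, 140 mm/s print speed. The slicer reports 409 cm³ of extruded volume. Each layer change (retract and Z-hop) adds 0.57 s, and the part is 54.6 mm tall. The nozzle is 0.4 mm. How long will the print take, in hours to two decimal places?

2.66 hours

Line area: 0.38 × 0.81 → 0.3078 mm².
Path length: 409000 mm³ / 0.3078 mm² → 1328784.9 mm.
Time extruding = 1328784.9 / 140 = 9491.3 s.
Number of layers: 54.6 / 0.38 → 144 (rounded up).
Z-hop total = 144 × 0.57, so 82.08 s.
Total = 9491.3 + 82.08 = 9573.38 s = 2.66 hours.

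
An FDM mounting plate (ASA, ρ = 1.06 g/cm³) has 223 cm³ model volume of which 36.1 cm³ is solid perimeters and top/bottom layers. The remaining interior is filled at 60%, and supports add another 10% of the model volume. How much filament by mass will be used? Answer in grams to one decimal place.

180.8 g

Interior volume = 223 − 36.1 = 186.9 cm³.
Infill deposited = 0.60 × 186.9 = 112.14 cm³.
Support = 0.10 × 223, so 22.3 cm³.
Total extruded: 36.1 + 112.14 + 22.3 → 170.54 cm³.
Mass: 170.54 × 1.06 → 180.7724 g.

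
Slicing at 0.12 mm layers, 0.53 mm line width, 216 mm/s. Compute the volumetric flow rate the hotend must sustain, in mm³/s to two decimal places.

13.74

A = 0.12 × 0.53, so 0.0636 mm².
Volumetric flow = 216 × 0.0636 = 13.74 mm³/s.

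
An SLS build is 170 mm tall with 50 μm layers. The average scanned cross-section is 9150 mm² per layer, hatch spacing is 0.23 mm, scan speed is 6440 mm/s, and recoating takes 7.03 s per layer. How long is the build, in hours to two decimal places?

Number of layers: 170 / 0.05 → 3400 (rounded up).
Hatch length per layer: 9150 / 0.23 → 39782.6 mm.
Laser time per layer: 39782.6 / 6440 → 6.1774 s.
Time per layer = 6.1774 + 7.03, so 13.2074 s.
Build time = 3400 × 13.2074 = 44905.16 s = 12.47 hours.

12.47 hours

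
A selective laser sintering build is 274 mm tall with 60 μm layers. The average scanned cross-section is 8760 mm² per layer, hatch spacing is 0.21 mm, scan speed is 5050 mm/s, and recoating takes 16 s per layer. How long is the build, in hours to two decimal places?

30.78 hours

Number of layers: 274 / 0.06 → 4567 (rounded up).
Per-layer scan distance = 8760 / 0.21 = 41714.3 mm.
Per-layer scan time: 41714.3 / 5050 → 8.2603 s.
Time per layer: 8.2603 + 16 → 24.2603 s.
Build time = 4567 × 24.2603 = 110796.7901 s = 30.78 hours.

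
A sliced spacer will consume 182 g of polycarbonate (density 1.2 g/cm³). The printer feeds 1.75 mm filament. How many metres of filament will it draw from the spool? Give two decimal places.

Volume = 182 g / 1.2 g·cm⁻³ = 151.6667 cm³ = 151666.7 mm³.
A = π r² = π × 0.875² = 2.4053 mm².
L = V/A = 151666.7/2.4053 = 63055.21 mm → 63.06 m.

63.06 m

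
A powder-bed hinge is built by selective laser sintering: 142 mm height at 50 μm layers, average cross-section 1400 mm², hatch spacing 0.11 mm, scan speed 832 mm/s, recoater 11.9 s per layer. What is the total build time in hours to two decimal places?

Layers = ⌈142/0.05⌉ = 2840.
Scan path per layer: 1400 / 0.11 → 12727.3 mm.
Per-layer scan time = 12727.3 / 832, so 15.2972 s.
Per-layer time: 15.2972 + 11.9 → 27.1972 s.
Build time = 2840 × 27.1972 = 77240.048 s = 21.46 hours.

21.46 hours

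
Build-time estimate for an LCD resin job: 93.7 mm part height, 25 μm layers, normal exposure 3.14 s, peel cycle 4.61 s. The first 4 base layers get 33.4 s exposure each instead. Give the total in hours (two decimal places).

8.10 hours

Layer count = ceil(93.7 / 0.025) = 3748.
Bottom layers = 4 × (33.4 + 4.61) = 152.04 s.
Normal layers = 3744 × (3.14 + 4.61) = 29016 s.
Sum: 152.04 + 29016 = 29168.04 s → 8.10 hours.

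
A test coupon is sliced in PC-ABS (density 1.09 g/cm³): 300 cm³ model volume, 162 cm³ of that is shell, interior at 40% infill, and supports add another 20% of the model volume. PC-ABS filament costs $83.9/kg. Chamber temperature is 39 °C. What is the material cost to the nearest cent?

$25.35

Infill region = 300 − 162 = 138 cm³.
Infill volume: 0.40 × 138 → 55.2 cm³.
Support = 0.20 × 300 = 60 cm³.
Total extruded = 162 + 55.2 + 60 = 277.2 cm³.
Mass: 277.2 × 1.09 → 302.148 g.
At $83.9/kg: 302.148/1000 × 83.9 = $25.35.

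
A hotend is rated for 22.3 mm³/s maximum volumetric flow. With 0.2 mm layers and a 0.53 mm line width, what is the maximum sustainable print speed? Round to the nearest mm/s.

210 mm/s

Bead cross-section = 0.2 × 0.53 = 0.106 mm².
v_max = Q/A = 22.3/0.106 = 210.38 mm/s → 210 mm/s.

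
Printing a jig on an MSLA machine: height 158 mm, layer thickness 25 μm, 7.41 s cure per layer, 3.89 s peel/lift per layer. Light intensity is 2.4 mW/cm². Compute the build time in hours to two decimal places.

19.84 hours

Number of layers: 158 / 0.025 → 6320 (rounded up).
Each layer takes = 7.41 + 3.89 = 11.3 s.
Build time: 6320 × 11.3 s = 71416 s, i.e. 19.84 hours.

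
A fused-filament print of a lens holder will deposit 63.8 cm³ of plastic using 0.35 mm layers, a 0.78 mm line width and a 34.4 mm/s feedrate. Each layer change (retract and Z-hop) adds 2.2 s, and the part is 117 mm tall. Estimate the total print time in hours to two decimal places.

2.09 hours

Line area = 0.35 × 0.78, so 0.273 mm².
Toolpath length = 63.8 cm³ / 0.273 mm² = 63800 / 0.273 = 233699.6 mm.
Print-move time: 233699.6 / 34.4 → 6793.6 s.
Number of layers: 117 / 0.35 → 335 (rounded up).
Layer-change overhead = 335 × 2.2 = 737 s.
Total = 6793.6 + 737 = 7530.6 s = 2.09 hours.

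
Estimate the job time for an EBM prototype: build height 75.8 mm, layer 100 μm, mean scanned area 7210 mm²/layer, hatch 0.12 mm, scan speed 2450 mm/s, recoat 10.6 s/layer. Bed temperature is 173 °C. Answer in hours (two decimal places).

Layer count = ceil(75.8 / 0.1) = 758.
Per-layer scan distance = 7210 / 0.12, so 60083.3 mm.
Per-layer scan time = 60083.3 / 2450 = 24.5238 s.
Layer cycle: 24.5238 + 10.6 → 35.1238 s.
Total: 758 × 35.1238 s = 26623.8404 s → 7.40 hours.

7.40 hours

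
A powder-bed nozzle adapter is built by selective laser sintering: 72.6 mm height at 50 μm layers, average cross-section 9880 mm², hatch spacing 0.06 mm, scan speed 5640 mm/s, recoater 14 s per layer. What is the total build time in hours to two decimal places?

17.42 hours

Layer count = ceil(72.6 / 0.05) = 1452.
Hatch length per layer = 9880 / 0.06, so 164666.7 mm.
Laser time per layer = 164666.7 / 5640, so 29.1962 s.
Layer cycle: 29.1962 + 14 → 43.1962 s.
1452 layers × 43.1962 s/layer = 62720.8824 s, i.e. 17.42 hours.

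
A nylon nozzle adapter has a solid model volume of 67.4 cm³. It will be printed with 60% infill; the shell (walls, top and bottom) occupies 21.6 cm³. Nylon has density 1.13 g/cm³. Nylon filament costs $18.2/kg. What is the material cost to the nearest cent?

Volume inside the shell = 67.4 − 21.6 = 45.8 cm³.
Infill deposited: 0.60 × 45.8 → 27.48 cm³.
Total extruded: 21.6 + 27.48 → 49.08 cm³.
Mass = 49.08 × 1.13 = 55.4604 g.
Cost = 55.4604 g / 1000 × $18.2/kg = $1.01.

$1.01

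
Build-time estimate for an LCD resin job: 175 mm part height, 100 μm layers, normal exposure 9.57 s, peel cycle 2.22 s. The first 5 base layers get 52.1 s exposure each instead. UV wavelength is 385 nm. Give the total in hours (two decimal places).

Number of layers: 175 / 0.1 → 1750 (rounded up).
Bottom layers: 5 × (52.1 + 2.22) → 271.6 s.
Normal layers = 1745 × (9.57 + 2.22), so 20573.55 s.
Sum: 271.6 + 20573.55 = 20845.15 s → 5.79 hours.

5.79 hours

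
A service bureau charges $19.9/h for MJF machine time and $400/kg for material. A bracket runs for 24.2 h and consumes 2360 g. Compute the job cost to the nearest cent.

$1425.58

Machine-time cost = 19.9 × 24.2 = $481.58.
Material charge: 400 × 2360/1000 → $944.00.
Job cost: 481.58 + 944.00 = $1425.58.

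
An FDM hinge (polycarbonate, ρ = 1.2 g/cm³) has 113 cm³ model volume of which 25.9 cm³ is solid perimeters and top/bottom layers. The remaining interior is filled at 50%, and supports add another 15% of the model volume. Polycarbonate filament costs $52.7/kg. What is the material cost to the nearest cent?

Volume inside the shell = 113 − 25.9 = 87.1 cm³.
Infill deposited: 0.50 × 87.1 → 43.55 cm³.
Support: 0.15 × 113 → 16.95 cm³.
Deposited volume = 25.9 + 43.55 + 16.95 = 86.4 cm³.
Mass: 86.4 × 1.2 → 103.68 g.
At $52.7/kg: 103.68/1000 × 52.7 = $5.46.

$5.46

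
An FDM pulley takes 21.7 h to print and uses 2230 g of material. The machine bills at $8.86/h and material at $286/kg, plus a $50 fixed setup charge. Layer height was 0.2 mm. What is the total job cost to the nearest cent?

Time charge: 8.86 × 21.7 → $192.262.
Material cost = 286 × 2230/1000 = $637.78.
Total = 192.262 + 637.78 + 50 = 880.042 ≈ $880.04.

$880.04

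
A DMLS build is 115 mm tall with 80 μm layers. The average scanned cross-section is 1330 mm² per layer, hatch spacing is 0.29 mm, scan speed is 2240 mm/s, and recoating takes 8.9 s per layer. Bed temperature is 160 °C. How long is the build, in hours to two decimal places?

Layer count = ceil(115 / 0.08) = 1438.
Hatch length per layer: 1330 / 0.29 → 4586.2 mm.
Scan time per layer = 4586.2 / 2240 = 2.0474 s.
Time per layer = 2.0474 + 8.9, so 10.9474 s.
Build time = 1438 × 10.9474 = 15742.3612 s = 4.37 hours.

4.37 hours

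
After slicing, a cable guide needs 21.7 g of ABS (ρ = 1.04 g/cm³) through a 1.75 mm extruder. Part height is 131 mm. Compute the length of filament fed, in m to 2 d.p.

8.67 m

Extruded volume: 21.7/1.04 = 20.8654 cm³ (20865.4 mm³).
Filament cross-section = π × (1.75/2)² = 2.4053 mm².
Length = 20865.4 / 2.4053 = 8674.76 mm = 8.67 m.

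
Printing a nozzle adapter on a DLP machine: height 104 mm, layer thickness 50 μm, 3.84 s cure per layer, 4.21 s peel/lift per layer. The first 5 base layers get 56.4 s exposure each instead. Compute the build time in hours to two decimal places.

Number of layers: 104 / 0.05 → 2080 (rounded up).
Burn-in layers = 5 × (56.4 + 4.21), so 303.05 s.
Normal layers = 2075 × (3.84 + 4.21), so 16703.75 s.
Sum: 303.05 + 16703.75 = 17006.8 s → 4.72 hours.

4.72 hours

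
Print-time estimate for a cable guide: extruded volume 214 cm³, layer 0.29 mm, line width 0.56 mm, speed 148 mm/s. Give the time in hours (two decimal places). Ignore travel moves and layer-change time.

2.47 hours

Line area = 0.29 × 0.56, so 0.1624 mm².
Path length: 214000 mm³ / 0.1624 mm² → 1317734 mm.
Print-move time: 1317734 / 148 → 8903.6 s.
Converting: 8903.6 s = 2.47 hours.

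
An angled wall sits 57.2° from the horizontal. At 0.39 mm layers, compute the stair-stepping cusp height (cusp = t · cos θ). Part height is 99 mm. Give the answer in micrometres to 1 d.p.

cos(57.2°) = 0.5417, so cusp = 0.39 × 0.5417 = 0.211263 mm → 211.3 μm.

211.3 μm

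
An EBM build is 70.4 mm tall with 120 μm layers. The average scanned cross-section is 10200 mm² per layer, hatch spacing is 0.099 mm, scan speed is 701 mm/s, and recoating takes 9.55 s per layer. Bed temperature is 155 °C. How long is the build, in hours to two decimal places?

Number of layers: 70.4 / 0.12 → 587 (rounded up).
Per-layer scan distance: 10200 / 0.099 → 103030.3 mm.
Per-layer scan time = 103030.3 / 701, so 146.9762 s.
Layer cycle = 146.9762 + 9.55 = 156.5262 s.
587 layers × 156.5262 s/layer = 91880.8794 s, i.e. 25.52 hours.

25.52 hours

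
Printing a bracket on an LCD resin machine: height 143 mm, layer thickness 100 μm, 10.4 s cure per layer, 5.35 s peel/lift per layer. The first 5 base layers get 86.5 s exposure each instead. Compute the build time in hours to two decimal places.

6.36 hours

Number of layers: 143 / 0.1 → 1430 (rounded up).
Base layers = 5 × (86.5 + 5.35), so 459.25 s.
Normal layers: 1425 × (10.4 + 5.35) → 22443.75 s.
Total = 459.25 + 22443.75 = 22903 s = 6.36 hours.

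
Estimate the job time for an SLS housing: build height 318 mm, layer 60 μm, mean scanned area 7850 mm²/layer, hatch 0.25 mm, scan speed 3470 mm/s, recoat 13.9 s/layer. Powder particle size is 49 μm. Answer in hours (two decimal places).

33.79 hours

Layers = ⌈318/0.06⌉ = 5300.
Scan path per layer: 7850 / 0.25 → 31400 mm.
Per-layer scan time: 31400 / 3470 → 9.049 s.
Time per layer: 9.049 + 13.9 → 22.949 s.
Total: 5300 × 22.949 s = 121629.7 s → 33.79 hours.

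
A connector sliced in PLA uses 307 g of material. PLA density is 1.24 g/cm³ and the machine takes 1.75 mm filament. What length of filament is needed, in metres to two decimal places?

102.93 m

Volume = 307 g / 1.24 g·cm⁻³ = 247.5806 cm³ = 247580.6 mm³.
Cross-section of 1.75 mm filament: π·(1.75/2)² = 2.4053 mm².
Length = 247580.6 / 2.4053 = 102931.28 mm = 102.93 m.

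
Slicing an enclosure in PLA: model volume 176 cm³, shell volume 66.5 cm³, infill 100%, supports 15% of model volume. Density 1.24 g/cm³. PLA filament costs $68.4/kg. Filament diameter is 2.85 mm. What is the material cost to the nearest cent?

Volume inside the shell = 176 − 66.5 = 109.5 cm³.
Infill deposited: 1.00 × 109.5 → 109.5 cm³.
Support = 0.15 × 176, so 26.4 cm³.
Total printed volume = 66.5 + 109.5 + 26.4, so 202.4 cm³.
Mass = 202.4 × 1.24, so 250.976 g.
At $68.4/kg: 250.976/1000 × 68.4 = $17.17.

$17.17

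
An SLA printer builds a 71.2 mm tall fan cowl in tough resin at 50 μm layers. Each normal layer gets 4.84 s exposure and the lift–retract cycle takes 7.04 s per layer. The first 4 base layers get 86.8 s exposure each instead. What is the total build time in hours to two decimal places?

Layer count = ceil(71.2 / 0.05) = 1424.
Bottom layers = 4 × (86.8 + 7.04), so 375.36 s.
Remaining layers: 1420 × (4.84 + 7.04) → 16869.6 s.
Total = 375.36 + 16869.6 = 17244.96 s = 4.79 hours.

4.79 hours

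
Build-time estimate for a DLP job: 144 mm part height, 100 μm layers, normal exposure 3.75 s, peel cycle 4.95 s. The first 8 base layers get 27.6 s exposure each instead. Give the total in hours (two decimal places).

3.53 hours

Number of layers: 144 / 0.1 → 1440 (rounded up).
Burn-in layers = 8 × (27.6 + 4.95), so 260.4 s.
Regular layers = 1432 × (3.75 + 4.95) = 12458.4 s.
Total = 260.4 + 12458.4 = 12718.8 s = 3.53 hours.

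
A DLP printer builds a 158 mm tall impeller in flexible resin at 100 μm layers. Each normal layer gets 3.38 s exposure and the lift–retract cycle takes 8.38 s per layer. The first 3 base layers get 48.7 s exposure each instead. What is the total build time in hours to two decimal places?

5.20 hours

Layer count = ceil(158 / 0.1) = 1580.
Burn-in layers: 3 × (48.7 + 8.38) → 171.24 s.
Remaining layers = 1577 × (3.38 + 8.38) = 18545.52 s.
Total = 171.24 + 18545.52 = 18716.76 s = 5.20 hours.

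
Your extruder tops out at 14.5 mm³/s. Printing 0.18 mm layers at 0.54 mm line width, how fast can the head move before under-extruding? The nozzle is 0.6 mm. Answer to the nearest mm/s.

149 mm/s

Extrusion cross-section = 0.18 × 0.54 = 0.0972 mm².
v_max = Q/A = 14.5/0.0972 = 149.18 mm/s → 149 mm/s.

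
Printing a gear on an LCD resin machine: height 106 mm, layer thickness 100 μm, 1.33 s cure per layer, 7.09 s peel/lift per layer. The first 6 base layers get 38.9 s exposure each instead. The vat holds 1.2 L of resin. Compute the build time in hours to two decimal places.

Number of layers: 106 / 0.1 → 1060 (rounded up).
Burn-in layers: 6 × (38.9 + 7.09) → 275.94 s.
Normal layers: 1054 × (1.33 + 7.09) → 8874.68 s.
Total = 275.94 + 8874.68 = 9150.62 s = 2.54 hours.

2.54 hours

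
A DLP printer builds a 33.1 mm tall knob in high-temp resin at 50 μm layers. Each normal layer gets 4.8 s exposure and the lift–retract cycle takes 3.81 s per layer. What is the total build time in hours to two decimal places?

Layers = ⌈33.1/0.05⌉ = 662.
Per-layer time: 4.8 + 3.81 → 8.61 s.
Build time: 662 × 8.61 s = 5699.82 s, i.e. 1.58 hours.

1.58 hours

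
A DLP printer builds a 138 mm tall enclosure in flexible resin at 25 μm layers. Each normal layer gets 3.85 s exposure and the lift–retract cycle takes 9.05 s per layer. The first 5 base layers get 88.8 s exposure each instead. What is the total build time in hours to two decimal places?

19.90 hours

Number of layers: 138 / 0.025 → 5520 (rounded up).
Burn-in layers = 5 × (88.8 + 9.05), so 489.25 s.
Remaining layers: 5515 × (3.85 + 9.05) → 71143.5 s.
Total = 489.25 + 71143.5 = 71632.75 s = 19.90 hours.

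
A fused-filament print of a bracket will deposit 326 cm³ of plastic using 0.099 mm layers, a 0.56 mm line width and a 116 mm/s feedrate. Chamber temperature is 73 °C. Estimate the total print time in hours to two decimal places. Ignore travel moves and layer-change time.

14.08 hours

Bead cross-section = 0.099 × 0.56, so 0.05544 mm².
Path length: 326000 mm³ / 0.05544 mm² → 5880230.9 mm.
Time extruding = 5880230.9 / 116 = 50691.6 s.
Converting: 50691.6 s = 14.08 hours.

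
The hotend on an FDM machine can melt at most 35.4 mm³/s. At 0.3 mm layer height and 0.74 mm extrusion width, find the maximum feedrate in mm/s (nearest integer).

159 mm/s

Bead cross-section = 0.3 × 0.74 = 0.222 mm².
v_max = Q/A = 35.4/0.222 = 159.46 mm/s → 159 mm/s.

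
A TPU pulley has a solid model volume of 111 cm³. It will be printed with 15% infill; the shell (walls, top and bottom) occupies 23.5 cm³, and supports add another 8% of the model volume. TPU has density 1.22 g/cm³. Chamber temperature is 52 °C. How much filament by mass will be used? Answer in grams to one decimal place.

Volume inside the shell = 111 − 23.5, so 87.5 cm³.
Infill volume: 0.15 × 87.5 → 13.125 cm³.
Support = 0.08 × 111 = 8.88 cm³.
Total printed volume = 23.5 + 13.125 + 8.88 = 45.505 cm³.
Mass = 45.505 × 1.22 = 55.5161 g.

55.5 g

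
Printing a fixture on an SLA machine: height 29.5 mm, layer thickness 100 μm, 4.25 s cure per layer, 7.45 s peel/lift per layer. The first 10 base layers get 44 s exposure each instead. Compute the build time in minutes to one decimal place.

Layer count = ceil(29.5 / 0.1) = 295.
Base layers = 10 × (44 + 7.45) = 514.5 s.
Remaining layers = 285 × (4.25 + 7.45), so 3334.5 s.
Sum: 514.5 + 3334.5 = 3849 s → 64.2 minutes.

64.2 minutes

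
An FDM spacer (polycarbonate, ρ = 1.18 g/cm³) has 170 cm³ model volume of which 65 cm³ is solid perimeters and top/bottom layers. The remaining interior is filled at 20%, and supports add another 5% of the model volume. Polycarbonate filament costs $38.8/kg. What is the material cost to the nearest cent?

$4.33

Interior volume = 170 − 65, so 105 cm³.
Deposited infill = 0.20 × 105 = 21 cm³.
Support = 0.05 × 170, so 8.5 cm³.
Total extruded = 65 + 21 + 8.5 = 94.5 cm³.
Mass = 94.5 × 1.18, so 111.51 g.
At $38.8/kg: 111.51/1000 × 38.8 = $4.33.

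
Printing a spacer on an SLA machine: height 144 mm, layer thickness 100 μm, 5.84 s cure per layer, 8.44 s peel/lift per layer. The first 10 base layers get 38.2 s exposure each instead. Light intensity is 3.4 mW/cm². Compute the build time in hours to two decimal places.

5.80 hours

Layers = ⌈144/0.1⌉ = 1440.
Base layers = 10 × (38.2 + 8.44), so 466.4 s.
Normal layers: 1430 × (5.84 + 8.44) → 20420.4 s.
Total = 466.4 + 20420.4 = 20886.8 s = 5.80 hours.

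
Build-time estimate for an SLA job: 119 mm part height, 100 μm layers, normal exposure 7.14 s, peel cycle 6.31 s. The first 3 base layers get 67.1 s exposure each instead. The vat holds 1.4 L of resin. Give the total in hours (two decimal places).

4.50 hours

Number of layers: 119 / 0.1 → 1190 (rounded up).
Burn-in layers = 3 × (67.1 + 6.31), so 220.23 s.
Normal layers = 1187 × (7.14 + 6.31) = 15965.15 s.
Sum: 220.23 + 15965.15 = 16185.38 s → 4.50 hours.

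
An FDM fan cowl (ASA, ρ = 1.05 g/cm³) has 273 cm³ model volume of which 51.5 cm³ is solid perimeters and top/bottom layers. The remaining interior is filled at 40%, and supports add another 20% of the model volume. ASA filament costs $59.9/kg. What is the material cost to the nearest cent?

$12.25

Infill region: 273 − 51.5 → 221.5 cm³.
Infill deposited: 0.40 × 221.5 → 88.6 cm³.
Support: 0.20 × 273 → 54.6 cm³.
Total extruded: 51.5 + 88.6 + 54.6 → 194.7 cm³.
Mass: 194.7 × 1.05 → 204.435 g.
At $59.9/kg: 204.435/1000 × 59.9 = $12.25.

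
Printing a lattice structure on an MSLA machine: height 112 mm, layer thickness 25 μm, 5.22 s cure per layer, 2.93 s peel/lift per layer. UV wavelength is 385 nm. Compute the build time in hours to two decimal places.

Layers = ⌈112/0.025⌉ = 4480.
Cycle time = 5.22 + 2.93, so 8.15 s.
Build time: 4480 × 8.15 s = 36512 s, i.e. 10.14 hours.

10.14 hours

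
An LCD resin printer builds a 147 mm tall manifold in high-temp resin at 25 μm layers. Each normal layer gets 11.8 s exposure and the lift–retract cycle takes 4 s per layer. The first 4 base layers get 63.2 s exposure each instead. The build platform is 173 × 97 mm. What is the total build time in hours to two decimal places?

Number of layers: 147 / 0.025 → 5880 (rounded up).
Bottom layers = 4 × (63.2 + 4), so 268.8 s.
Normal layers = 5876 × (11.8 + 4), so 92840.8 s.
Total = 268.8 + 92840.8 = 93109.6 s = 25.86 hours.

25.86 hours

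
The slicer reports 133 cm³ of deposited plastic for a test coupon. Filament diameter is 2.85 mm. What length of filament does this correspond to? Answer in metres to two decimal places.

Cross-section of 2.85 mm filament: π·(2.85/2)² = 6.3794 mm².
L = 133000 mm³ / 6.3794 mm² = 20848.36 mm, i.e. 20.85 m.

20.85 m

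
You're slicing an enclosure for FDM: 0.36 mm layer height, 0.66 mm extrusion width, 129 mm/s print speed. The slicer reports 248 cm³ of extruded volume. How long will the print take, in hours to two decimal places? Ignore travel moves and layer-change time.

2.25 hours

Line area: 0.36 × 0.66 → 0.2376 mm².
Toolpath length = 248 cm³ / 0.2376 mm² = 248000 / 0.2376 = 1043771 mm.
Print-move time = 1043771 / 129, so 8091.2 s.
In the requested units: 8091.2 s = 2.25 hours.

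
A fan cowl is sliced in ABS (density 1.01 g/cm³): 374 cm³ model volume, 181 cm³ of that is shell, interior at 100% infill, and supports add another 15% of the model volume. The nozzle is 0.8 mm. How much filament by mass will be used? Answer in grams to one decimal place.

Volume inside the shell = 374 − 181 = 193 cm³.
Infill deposited = 1.00 × 193 = 193 cm³.
Support = 0.15 × 374 = 56.1 cm³.
Deposited volume = 181 + 193 + 56.1 = 430.1 cm³.
Mass = 430.1 × 1.01, so 434.401 g.

434.4 g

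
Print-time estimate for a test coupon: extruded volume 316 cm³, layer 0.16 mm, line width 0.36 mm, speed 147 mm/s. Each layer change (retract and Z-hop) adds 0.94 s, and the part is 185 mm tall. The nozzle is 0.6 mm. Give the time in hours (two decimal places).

10.67 hours

Line area = 0.16 × 0.36 = 0.0576 mm².
Toolpath length = 316 cm³ / 0.0576 mm² = 316000 / 0.0576 = 5486111.1 mm.
Print-move time = 5486111.1 / 147, so 37320.5 s.
Number of layers: 185 / 0.16 → 1157 (rounded up).
Non-print overhead: 1157 × 0.94 → 1087.58 s.
Altogether 37320.5 + 1087.58 = 38408.08 s, i.e. 10.67 hours.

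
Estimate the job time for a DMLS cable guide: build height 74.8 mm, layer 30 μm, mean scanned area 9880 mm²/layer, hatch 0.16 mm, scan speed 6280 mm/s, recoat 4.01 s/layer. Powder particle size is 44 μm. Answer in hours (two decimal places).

Number of layers: 74.8 / 0.03 → 2494 (rounded up).
Per-layer scan distance = 9880 / 0.16 = 61750 mm.
Per-layer scan time = 61750 / 6280, so 9.8328 s.
Per-layer time = 9.8328 + 4.01, so 13.8428 s.
2494 layers × 13.8428 s/layer = 34523.9432 s, i.e. 9.59 hours.

9.59 hours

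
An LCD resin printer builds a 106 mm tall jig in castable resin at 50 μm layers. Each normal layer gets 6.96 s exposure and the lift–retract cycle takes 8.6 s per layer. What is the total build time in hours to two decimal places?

9.16 hours

Layer count = ceil(106 / 0.05) = 2120.
Per-layer time = 6.96 + 8.6, so 15.56 s.
Total = 2120 × 15.56 = 32987.2 s = 9.16 hours.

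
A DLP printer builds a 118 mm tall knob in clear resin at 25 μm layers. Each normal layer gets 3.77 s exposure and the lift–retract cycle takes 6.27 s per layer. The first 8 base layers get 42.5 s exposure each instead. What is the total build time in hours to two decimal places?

Layer count = ceil(118 / 0.025) = 4720.
Bottom layers: 8 × (42.5 + 6.27) → 390.16 s.
Remaining layers = 4712 × (3.77 + 6.27) = 47308.48 s.
Sum: 390.16 + 47308.48 = 47698.64 s → 13.25 hours.

13.25 hours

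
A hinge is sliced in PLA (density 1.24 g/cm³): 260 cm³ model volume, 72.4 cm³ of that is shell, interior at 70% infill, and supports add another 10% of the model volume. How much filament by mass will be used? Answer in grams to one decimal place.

284.9 g

Volume inside the shell = 260 − 72.4, so 187.6 cm³.
Infill deposited: 0.70 × 187.6 → 131.32 cm³.
Support = 0.10 × 260, so 26 cm³.
Total printed volume: 72.4 + 131.32 + 26 → 229.72 cm³.
Mass: 229.72 × 1.24 → 284.8528 g.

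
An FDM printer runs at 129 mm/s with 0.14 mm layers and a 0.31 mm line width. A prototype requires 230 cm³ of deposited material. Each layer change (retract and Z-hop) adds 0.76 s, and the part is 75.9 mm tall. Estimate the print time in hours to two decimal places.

11.53 hours

Line area = 0.14 × 0.31, so 0.0434 mm².
Path length: 230000 mm³ / 0.0434 mm² → 5299539.2 mm.
Print-move time = 5299539.2 / 129 = 41081.7 s.
Layers = ⌈75.9/0.14⌉ = 543.
Layer-change overhead: 543 × 0.76 → 412.68 s.
Altogether 41081.7 + 412.68 = 41494.38 s, i.e. 11.53 hours.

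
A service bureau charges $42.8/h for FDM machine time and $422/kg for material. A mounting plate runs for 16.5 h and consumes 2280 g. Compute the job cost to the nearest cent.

Machine cost = 42.8 × 16.5, so $706.20.
Material charge: 422 × 2280/1000 → $962.16.
Job cost: 706.20 + 962.16 = $1668.36.

$1668.36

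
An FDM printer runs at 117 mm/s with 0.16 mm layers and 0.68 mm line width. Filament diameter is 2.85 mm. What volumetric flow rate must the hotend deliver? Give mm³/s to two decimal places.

12.73

A: 0.16 × 0.68 → 0.1088 mm².
Q = v·A = 117 × 0.1088 = 12.73 mm³/s.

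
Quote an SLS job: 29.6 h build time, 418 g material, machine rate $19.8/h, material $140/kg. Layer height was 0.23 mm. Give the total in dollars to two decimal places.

$644.60

Machine-time cost: 19.8 × 29.6 → $586.08.
Material cost = 140 × 418/1000 = $58.52.
Total = 586.08 + 58.52 = $644.60.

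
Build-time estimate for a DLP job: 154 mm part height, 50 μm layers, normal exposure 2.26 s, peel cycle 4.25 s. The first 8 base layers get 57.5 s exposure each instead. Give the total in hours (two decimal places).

Number of layers: 154 / 0.05 → 3080 (rounded up).
Bottom layers = 8 × (57.5 + 4.25), so 494 s.
Regular layers = 3072 × (2.26 + 4.25), so 19998.72 s.
Sum: 494 + 19998.72 = 20492.72 s → 5.69 hours.

5.69 hours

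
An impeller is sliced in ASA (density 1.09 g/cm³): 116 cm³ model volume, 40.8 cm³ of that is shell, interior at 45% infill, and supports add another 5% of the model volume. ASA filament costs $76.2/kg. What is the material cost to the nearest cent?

Volume inside the shell: 116 − 40.8 → 75.2 cm³.
Infill deposited = 0.45 × 75.2, so 33.84 cm³.
Support = 0.05 × 116 = 5.8 cm³.
Deposited volume = 40.8 + 33.84 + 5.8 = 80.44 cm³.
Mass: 80.44 × 1.09 → 87.6796 g.
Cost = 87.6796 g / 1000 × $76.2/kg = $6.68.

$6.68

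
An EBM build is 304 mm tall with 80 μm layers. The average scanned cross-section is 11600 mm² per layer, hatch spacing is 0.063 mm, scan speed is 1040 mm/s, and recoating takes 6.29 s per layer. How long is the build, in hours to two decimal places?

193.52 hours

Number of layers: 304 / 0.08 → 3800 (rounded up).
Scan path per layer = 11600 / 0.063, so 184127 mm.
Beam time per layer: 184127 / 1040 → 177.0452 s.
Time per layer = 177.0452 + 6.29 = 183.3352 s.
Total: 3800 × 183.3352 s = 696673.76 s → 193.52 hours.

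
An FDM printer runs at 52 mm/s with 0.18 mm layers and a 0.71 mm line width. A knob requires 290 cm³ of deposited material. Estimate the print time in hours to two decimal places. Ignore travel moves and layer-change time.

12.12 hours

Line area: 0.18 × 0.71 → 0.1278 mm².
Path length: 290000 mm³ / 0.1278 mm² → 2269170.6 mm.
Extrusion time: 2269170.6 / 52 → 43637.9 s.
That's 43637.9 s → 12.12 hours.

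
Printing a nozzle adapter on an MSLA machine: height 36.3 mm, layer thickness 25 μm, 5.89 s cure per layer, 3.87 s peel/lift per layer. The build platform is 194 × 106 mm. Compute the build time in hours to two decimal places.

3.94 hours

Layer count = ceil(36.3 / 0.025) = 1452.
Per-layer time = 5.89 + 3.87 = 9.76 s.
Total = 1452 × 9.76 = 14171.52 s = 3.94 hours.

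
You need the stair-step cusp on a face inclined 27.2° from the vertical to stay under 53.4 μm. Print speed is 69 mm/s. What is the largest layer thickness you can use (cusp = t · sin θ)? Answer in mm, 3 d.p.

0.117 mm

sin(27.2°) = 0.4571; t_max = 0.0534/0.4571 = 0.117 mm.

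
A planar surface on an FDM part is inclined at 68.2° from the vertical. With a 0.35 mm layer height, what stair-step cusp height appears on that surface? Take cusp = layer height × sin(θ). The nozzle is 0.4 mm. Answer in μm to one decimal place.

Cusp = layer height × sin(68.2°) = 0.35 × 0.9285 = 0.324975 mm = 325.0 μm.

325.0 μm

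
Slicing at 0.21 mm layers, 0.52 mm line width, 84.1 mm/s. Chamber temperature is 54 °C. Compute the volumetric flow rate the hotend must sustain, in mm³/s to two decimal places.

A = 0.21 × 0.52, so 0.1092 mm².
Volumetric flow = 84.1 × 0.1092 = 9.18 mm³/s.

9.18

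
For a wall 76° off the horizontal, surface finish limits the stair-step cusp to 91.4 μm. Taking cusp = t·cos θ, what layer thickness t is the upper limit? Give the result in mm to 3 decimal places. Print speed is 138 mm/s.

cos(76°) = 0.2419; t_max = 0.0914/0.2419 = 0.378 mm.

0.378 mm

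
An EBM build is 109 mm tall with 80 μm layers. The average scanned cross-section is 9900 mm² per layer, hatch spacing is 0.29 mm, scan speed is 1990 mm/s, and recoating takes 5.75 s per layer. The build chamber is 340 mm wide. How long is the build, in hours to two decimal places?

Layer count = ceil(109 / 0.08) = 1363.
Per-layer scan distance = 9900 / 0.29, so 34137.9 mm.
Per-layer scan time = 34137.9 / 1990, so 17.1547 s.
Layer cycle = 17.1547 + 5.75, so 22.9047 s.
Total: 1363 × 22.9047 s = 31219.1061 s → 8.67 hours.

8.67 hours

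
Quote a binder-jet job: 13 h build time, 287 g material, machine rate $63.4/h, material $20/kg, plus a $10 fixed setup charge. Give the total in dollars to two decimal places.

$839.94

Time charge = 63.4 × 13 = $824.20.
Material charge: 20 × 287/1000 → $5.74.
Total = 824.20 + 5.74 + 10 = $839.94.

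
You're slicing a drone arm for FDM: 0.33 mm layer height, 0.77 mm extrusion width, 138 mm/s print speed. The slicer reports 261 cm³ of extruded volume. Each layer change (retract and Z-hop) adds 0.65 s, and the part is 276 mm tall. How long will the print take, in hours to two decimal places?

2.22 hours

Extrusion cross-section = 0.33 × 0.77 = 0.2541 mm².
Toolpath length = 261 cm³ / 0.2541 mm² = 261000 / 0.2541 = 1027154.7 mm.
Time extruding = 1027154.7 / 138 = 7443.2 s.
Layer count = ceil(276 / 0.33) = 837.
Z-hop total = 837 × 0.65, so 544.05 s.
Altogether 7443.2 + 544.05 = 7987.25 s, i.e. 2.22 hours.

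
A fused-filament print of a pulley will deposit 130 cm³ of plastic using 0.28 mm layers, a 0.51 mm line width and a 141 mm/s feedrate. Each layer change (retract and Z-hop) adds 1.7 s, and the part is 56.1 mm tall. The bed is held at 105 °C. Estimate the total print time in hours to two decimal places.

Bead cross-section: 0.28 × 0.51 → 0.1428 mm².
Path length: 130000 mm³ / 0.1428 mm² → 910364.1 mm.
Time extruding = 910364.1 / 141, so 6456.5 s.
Layers = ⌈56.1/0.28⌉ = 201.
Z-hop total = 201 × 1.7 = 341.7 s.
Altogether 6456.5 + 341.7 = 6798.2 s, i.e. 1.89 hours.

1.89 hours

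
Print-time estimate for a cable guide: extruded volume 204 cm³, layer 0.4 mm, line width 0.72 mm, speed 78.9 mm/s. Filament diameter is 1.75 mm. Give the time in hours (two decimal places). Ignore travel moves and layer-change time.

2.49 hours

Line area = 0.4 × 0.72, so 0.288 mm².
Toolpath length = 204 cm³ / 0.288 mm² = 204000 / 0.288 = 708333.3 mm.
Print-move time = 708333.3 / 78.9, so 8977.6 s.
8977.6 s = 2.49 hours.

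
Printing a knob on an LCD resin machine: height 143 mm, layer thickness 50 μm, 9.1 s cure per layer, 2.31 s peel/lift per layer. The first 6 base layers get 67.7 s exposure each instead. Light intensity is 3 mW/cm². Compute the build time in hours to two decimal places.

9.16 hours

Layer count = ceil(143 / 0.05) = 2860.
Bottom layers = 6 × (67.7 + 2.31) = 420.06 s.
Regular layers: 2854 × (9.1 + 2.31) → 32564.14 s.
Total = 420.06 + 32564.14 = 32984.2 s = 9.16 hours.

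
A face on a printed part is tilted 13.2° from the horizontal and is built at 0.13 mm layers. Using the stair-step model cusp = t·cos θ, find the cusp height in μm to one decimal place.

cos(13.2°) = 0.9736, so cusp = 0.13 × 0.9736 = 0.126568 mm → 126.6 μm.

126.6 μm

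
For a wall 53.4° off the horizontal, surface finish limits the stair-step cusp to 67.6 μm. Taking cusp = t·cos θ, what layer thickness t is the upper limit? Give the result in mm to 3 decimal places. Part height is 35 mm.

0.113 mm

t = h_c / cos θ = 0.0676 / 0.5962 = 0.113 mm.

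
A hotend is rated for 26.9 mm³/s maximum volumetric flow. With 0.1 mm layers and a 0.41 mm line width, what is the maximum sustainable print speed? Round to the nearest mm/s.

656 mm/s

Extrusion cross-section: 0.1 × 0.41 → 0.041 mm².
Max speed = 26.9 / 0.041 = 656.10 ≈ 656 mm/s.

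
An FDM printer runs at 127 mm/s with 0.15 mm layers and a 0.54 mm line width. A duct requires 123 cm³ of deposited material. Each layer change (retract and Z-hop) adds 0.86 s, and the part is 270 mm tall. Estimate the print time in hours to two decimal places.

Line area: 0.15 × 0.54 → 0.081 mm².
Path length: 123000 mm³ / 0.081 mm² → 1518518.5 mm.
Print-move time: 1518518.5 / 127 → 11956.8 s.
Layers = ⌈270/0.15⌉ = 1800.
Z-hop total = 1800 × 0.86 = 1548 s.
Altogether 11956.8 + 1548 = 13504.8 s, i.e. 3.75 hours.

3.75 hours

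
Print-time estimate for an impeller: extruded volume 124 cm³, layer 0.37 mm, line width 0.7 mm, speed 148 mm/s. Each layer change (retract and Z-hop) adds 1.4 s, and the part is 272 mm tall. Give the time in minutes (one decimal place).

71.1 minutes

Bead cross-section = 0.37 × 0.7 = 0.259 mm².
Total extruded path = 124000/0.259 = 478764.5 mm.
Extrusion time = 478764.5 / 148 = 3234.9 s.
Layer count = ceil(272 / 0.37) = 736.
Non-print overhead: 736 × 1.4 → 1030.4 s.
Total = 3234.9 + 1030.4 = 4265.3 s = 71.1 minutes.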